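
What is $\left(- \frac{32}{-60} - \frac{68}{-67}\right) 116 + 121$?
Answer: $\frac{302101}{1005} \approx 300.6$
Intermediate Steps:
$\left(- \frac{32}{-60} - \frac{68}{-67}\right) 116 + 121 = \left(\left(-32\right) \left(- \frac{1}{60}\right) - - \frac{68}{67}\right) 116 + 121 = \left(\frac{8}{15} + \frac{68}{67}\right) 116 + 121 = \frac{1556}{1005} \cdot 116 + 121 = \frac{180496}{1005} + 121 = \frac{302101}{1005}$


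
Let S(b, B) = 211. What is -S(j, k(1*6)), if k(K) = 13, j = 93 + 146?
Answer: -211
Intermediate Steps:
j = 239
-S(j, k(1*6)) = -1*211 = -211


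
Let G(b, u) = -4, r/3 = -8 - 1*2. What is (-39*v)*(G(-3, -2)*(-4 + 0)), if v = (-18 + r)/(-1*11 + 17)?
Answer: 4992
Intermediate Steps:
r = -30 (r = 3*(-8 - 1*2) = 3*(-8 - 2) = 3*(-10) = -30)
v = -8 (v = (-18 - 30)/(-1*11 + 17) = -48/(-11 + 17) = -48/6 = -48*1/6 = -8)
(-39*v)*(G(-3, -2)*(-4 + 0)) = (-39*(-8))*(-4*(-4 + 0)) = 312*(-4*(-4)) = 312*16 = 4992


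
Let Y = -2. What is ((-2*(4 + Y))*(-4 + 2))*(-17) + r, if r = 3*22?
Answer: -70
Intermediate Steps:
r = 66
((-2*(4 + Y))*(-4 + 2))*(-17) + r = ((-2*(4 - 2))*(-4 + 2))*(-17) + 66 = (-2*2*(-2))*(-17) + 66 = -4*(-2)*(-17) + 66 = 8*(-17) + 66 = -136 + 66 = -70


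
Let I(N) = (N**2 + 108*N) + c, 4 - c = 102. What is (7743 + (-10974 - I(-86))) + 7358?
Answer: 6117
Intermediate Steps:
c = -98 (c = 4 - 1*102 = 4 - 102 = -98)
I(N) = -98 + N**2 + 108*N (I(N) = (N**2 + 108*N) - 98 = -98 + N**2 + 108*N)
(7743 + (-10974 - I(-86))) + 7358 = (7743 + (-10974 - (-98 + (-86)**2 + 108*(-86)))) + 7358 = (7743 + (-10974 - (-98 + 7396 - 9288))) + 7358 = (7743 + (-10974 - 1*(-1990))) + 7358 = (7743 + (-10974 + 1990)) + 7358 = (7743 - 8984) + 7358 = -1241 + 7358 = 6117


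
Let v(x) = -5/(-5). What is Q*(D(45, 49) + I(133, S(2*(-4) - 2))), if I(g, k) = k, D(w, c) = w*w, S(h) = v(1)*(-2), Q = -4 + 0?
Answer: -8092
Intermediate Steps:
v(x) = 1 (v(x) = -5*(-1/5) = 1)
Q = -4
S(h) = -2 (S(h) = 1*(-2) = -2)
D(w, c) = w**2
Q*(D(45, 49) + I(133, S(2*(-4) - 2))) = -4*(45**2 - 2) = -4*(2025 - 2) = -4*2023 = -8092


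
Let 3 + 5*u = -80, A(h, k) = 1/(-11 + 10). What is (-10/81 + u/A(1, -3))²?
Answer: 44528929/164025 ≈ 271.48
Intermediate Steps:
A(h, k) = -1 (A(h, k) = 1/(-1) = -1)
u = -83/5 (u = -⅗ + (⅕)*(-80) = -⅗ - 16 = -83/5 ≈ -16.600)
(-10/81 + u/A(1, -3))² = (-10/81 - 83/5/(-1))² = (-10*1/81 - 83/5*(-1))² = (-10/81 + 83/5)² = (6673/405)² = 44528929/164025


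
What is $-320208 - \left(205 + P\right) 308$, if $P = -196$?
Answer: $-322980$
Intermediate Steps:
$-320208 - \left(205 + P\right) 308 = -320208 - \left(205 - 196\right) 308 = -320208 - 9 \cdot 308 = -320208 - 2772 = -322980$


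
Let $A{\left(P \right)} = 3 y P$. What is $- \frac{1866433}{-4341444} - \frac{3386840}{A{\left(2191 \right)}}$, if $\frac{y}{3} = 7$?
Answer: $- \frac{4815382283557}{199754179884} \approx -24.107$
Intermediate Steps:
$y = 21$ ($y = 3 \cdot 7 = 21$)
$A{\left(P \right)} = 63 P$ ($A{\left(P \right)} = 3 \cdot 21 P = 63 P$)
$- \frac{1866433}{-4341444} - \frac{3386840}{A{\left(2191 \right)}} = - \frac{1866433}{-4341444} - \frac{3386840}{63 \cdot 2191} = \left(-1866433\right) \left(- \frac{1}{4341444}\right) - \frac{3386840}{138033} = \frac{1866433}{4341444} - \frac{3386840}{138033} = - \frac{4815382283557}{199754179884}$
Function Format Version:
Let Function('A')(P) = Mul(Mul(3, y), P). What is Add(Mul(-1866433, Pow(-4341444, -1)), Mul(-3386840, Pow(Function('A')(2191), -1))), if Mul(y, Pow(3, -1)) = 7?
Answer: Rational(-4815382283557, 199754179884) ≈ -24.107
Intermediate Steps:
y = 21 (y = Mul(3, 7) = 21)
Function('A')(P) = Mul(63, P) (Function('A')(P) = Mul(Mul(3, 21), P) = Mul(63, P))
Add(Mul(-1866433, Pow(-4341444, -1)), Mul(-3386840, Pow(Function('A')(2191), -1))) = Add(Mul(-1866433, Pow(-4341444, -1)), Mul(-3386840, Pow(Mul(63, 2191), -1))) = Add(Mul(-1866433, Rational(-1, 4341444)), Mul(-3386840, Pow(138033, -1))) = Add(Rational(1866433, 4341444), Mul(-3386840, Rational(1, 138033))) = Add(Rational(1866433, 4341444), Rational(-3386840, 138033)) = Rational(-4815382283557, 199754179884)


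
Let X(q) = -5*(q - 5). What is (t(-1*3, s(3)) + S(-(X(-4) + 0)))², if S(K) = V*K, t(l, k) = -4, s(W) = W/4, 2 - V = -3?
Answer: 52441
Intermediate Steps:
V = 5 (V = 2 - 1*(-3) = 2 + 3 = 5)
s(W) = W/4 (s(W) = W*(¼) = W/4)
X(q) = 25 - 5*q (X(q) = -5*(-5 + q) = 25 - 5*q)
S(K) = 5*K
(t(-1*3, s(3)) + S(-(X(-4) + 0)))² = (-4 + 5*(-((25 - 5*(-4)) + 0)))² = (-4 + 5*(-((25 + 20) + 0)))² = (-4 + 5*(-(45 + 0)))² = (-4 + 5*(-1*45))² = (-4 + 5*(-45))² = (-4 - 225)² = (-229)² = 52441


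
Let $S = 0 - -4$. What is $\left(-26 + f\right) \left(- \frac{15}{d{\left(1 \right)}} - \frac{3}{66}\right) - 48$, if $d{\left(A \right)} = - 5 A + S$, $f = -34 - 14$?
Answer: $- \frac{12701}{11} \approx -1154.6$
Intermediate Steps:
$f = -48$ ($f = -34 - 14 = -48$)
$S = 4$ ($S = 0 + 4 = 4$)
$d{\left(A \right)} = 4 - 5 A$ ($d{\left(A \right)} = - 5 A + 4 = 4 - 5 A$)
$\left(-26 + f\right) \left(- \frac{15}{d{\left(1 \right)}} - \frac{3}{66}\right) - 48 = \left(-26 - 48\right) \left(- \frac{15}{4 - 5} - \frac{3}{66}\right) - 48 = - 74 \left(- \frac{15}{4 - 5} - \frac{1}{22}\right) - 48 = - 74 \left(- \frac{15}{-1} - \frac{1}{22}\right) - 48 = - 74 \left(\left(-15\right) \left(-1\right) - \frac{1}{22}\right) - 48 = - 74 \left(15 - \frac{1}{22}\right) - 48 = \left(-74\right) \frac{329}{22} - 48 = - \frac{12173}{11} - 48 = - \frac{12701}{11}$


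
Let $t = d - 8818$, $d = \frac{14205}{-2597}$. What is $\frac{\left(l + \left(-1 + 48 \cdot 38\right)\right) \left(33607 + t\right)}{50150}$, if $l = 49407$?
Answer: $\frac{329730767844}{13023955} \approx 25317.0$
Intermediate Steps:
$d = - \frac{14205}{2597}$ ($d = 14205 \left(- \frac{1}{2597}\right) = - \frac{14205}{2597} \approx -5.4698$)
$t = - \frac{22914551}{2597}$ ($t = - \frac{14205}{2597} - 8818 = - \frac{22914551}{2597} \approx -8823.5$)
$\frac{\left(l + \left(-1 + 48 \cdot 38\right)\right) \left(33607 + t\right)}{50150} = \frac{\left(49407 + \left(-1 + 48 \cdot 38\right)\right) \left(33607 - \frac{22914551}{2597}\right)}{50150} = \left(49407 + \left(-1 + 1824\right)\right) \frac{64362828}{2597} \cdot \frac{1}{50150} = \left(49407 + 1823\right) \frac{64362828}{2597} \cdot \frac{1}{50150} = 51230 \cdot \frac{64362828}{2597} \cdot \frac{1}{50150} = \frac{3297307678440}{2597} \cdot \frac{1}{50150} = \frac{329730767844}{13023955}$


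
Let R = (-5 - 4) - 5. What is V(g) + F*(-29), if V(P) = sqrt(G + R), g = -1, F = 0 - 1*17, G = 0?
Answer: 493 + I*sqrt(14) ≈ 493.0 + 3.7417*I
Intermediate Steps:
R = -14 (R = -9 - 5 = -14)
F = -17 (F = 0 - 17 = -17)
V(P) = I*sqrt(14) (V(P) = sqrt(0 - 14) = sqrt(-14) = I*sqrt(14))
V(g) + F*(-29) = I*sqrt(14) - 17*(-29) = I*sqrt(14) + 493 = 493 + I*sqrt(14)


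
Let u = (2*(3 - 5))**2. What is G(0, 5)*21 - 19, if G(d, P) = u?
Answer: 317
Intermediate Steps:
u = 16 (u = (2*(-2))**2 = (-4)**2 = 16)
G(d, P) = 16
G(0, 5)*21 - 19 = 16*21 - 19 = 336 - 19 = 317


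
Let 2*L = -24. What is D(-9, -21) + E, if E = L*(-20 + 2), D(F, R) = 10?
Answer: 226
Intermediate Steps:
L = -12 (L = (½)*(-24) = -12)
E = 216 (E = -12*(-20 + 2) = -12*(-18) = 216)
D(-9, -21) + E = 10 + 216 = 226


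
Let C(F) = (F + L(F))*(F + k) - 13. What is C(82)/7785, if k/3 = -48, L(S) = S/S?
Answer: -5159/7785 ≈ -0.66268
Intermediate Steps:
L(S) = 1
k = -144 (k = 3*(-48) = -144)
C(F) = -13 + (1 + F)*(-144 + F) (C(F) = (F + 1)*(F - 144) - 13 = (1 + F)*(-144 + F) - 13 = -13 + (1 + F)*(-144 + F))
C(82)/7785 = (-157 + 82² - 143*82)/7785 = (-157 + 6724 - 11726)*(1/7785) = -5159*1/7785 = -5159/7785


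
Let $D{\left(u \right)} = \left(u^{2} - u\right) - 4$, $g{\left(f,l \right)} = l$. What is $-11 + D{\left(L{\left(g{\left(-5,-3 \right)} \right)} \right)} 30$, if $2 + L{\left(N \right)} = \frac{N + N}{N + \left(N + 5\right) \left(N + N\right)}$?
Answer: $- \frac{31}{5} \approx -6.2$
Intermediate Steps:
$L{\left(N \right)} = -2 + \frac{2 N}{N + 2 N \left(5 + N\right)}$ ($L{\left(N \right)} = -2 + \frac{N + N}{N + \left(N + 5\right) \left(N + N\right)} = -2 + \frac{2 N}{N + \left(5 + N\right) 2 N} = -2 + \frac{2 N}{N + 2 N \left(5 + N\right)}$)
$D{\left(u \right)} = -4 + u^{2} - u$
$-11 + D{\left(L{\left(g{\left(-5,-3 \right)} \right)} \right)} 30 = -11 + \left(-4 + \left(\frac{4 \left(-5 - -3\right)}{11 + 2 \left(-3\right)}\right)^{2} - \frac{4 \left(-5 - -3\right)}{11 + 2 \left(-3\right)}\right) 30 = -11 + \left(-4 + \left(\frac{4 \left(-5 + 3\right)}{11 - 6}\right)^{2} - \frac{4 \left(-5 + 3\right)}{11 - 6}\right) 30 = -11 + \left(-4 + \left(4 \cdot \frac{1}{5} \left(-2\right)\right)^{2} - 4 \cdot \frac{1}{5} \left(-2\right)\right) 30 = -11 + \left(-4 + \left(- \frac{8}{5}\right)^{2} - - \frac{8}{5}\right) 30 = -11 + \left(-4 + \frac{64}{25} + \frac{8}{5}\right) 30 = -11 + \frac{4}{25} \cdot 30 = -11 + \frac{24}{5} = - \frac{31}{5}$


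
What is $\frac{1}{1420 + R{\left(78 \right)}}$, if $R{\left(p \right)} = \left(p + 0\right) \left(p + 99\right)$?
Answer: $\frac{1}{15226} \approx 6.5677 \cdot 10^{-5}$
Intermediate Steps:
$R{\left(p \right)} = p \left(99 + p\right)$
$\frac{1}{1420 + R{\left(78 \right)}} = \frac{1}{1420 + 78 \left(99 + 78\right)} = \frac{1}{1420 + 78 \cdot 177} = \frac{1}{1420 + 13806} = \frac{1}{15226}$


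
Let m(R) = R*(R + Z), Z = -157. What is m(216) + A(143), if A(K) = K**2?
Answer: 33193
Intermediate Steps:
m(R) = R*(-157 + R) (m(R) = R*(R - 157) = R*(-157 + R))
m(216) + A(143) = 216*(-157 + 216) + 143**2 = 216*59 + 20449 = 12744 + 20449 = 33193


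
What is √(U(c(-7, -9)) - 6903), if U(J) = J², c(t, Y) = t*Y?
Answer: 3*I*√326 ≈ 54.166*I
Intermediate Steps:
c(t, Y) = Y*t
√(U(c(-7, -9)) - 6903) = √((-9*(-7))² - 6903) = √(63² - 6903) = √(3969 - 6903) = √(-2934) = 3*I*√326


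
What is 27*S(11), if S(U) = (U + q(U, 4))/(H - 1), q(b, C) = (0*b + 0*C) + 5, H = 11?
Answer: 216/5 ≈ 43.200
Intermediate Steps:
q(b, C) = 5 (q(b, C) = (0 + 0) + 5 = 0 + 5 = 5)
S(U) = ½ + U/10 (S(U) = (U + 5)/(11 - 1) = (5 + U)/10 = (5 + U)*(⅒) = ½ + U/10)
27*S(11) = 27*(½ + (⅒)*11) = 27*(½ + 11/10) = 27*(8/5) = 216/5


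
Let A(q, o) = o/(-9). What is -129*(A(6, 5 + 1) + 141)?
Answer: -18103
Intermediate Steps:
A(q, o) = -o/9 (A(q, o) = o*(-⅑) = -o/9)
-129*(A(6, 5 + 1) + 141) = -129*(-(5 + 1)/9 + 141) = -129*(-⅑*6 + 141) = -129*(-⅔ + 141) = -129*421/3 = -18103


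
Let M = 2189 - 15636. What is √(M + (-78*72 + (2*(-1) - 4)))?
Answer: I*√19069 ≈ 138.09*I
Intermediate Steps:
M = -13447
√(M + (-78*72 + (2*(-1) - 4))) = √(-13447 + (-78*72 + (2*(-1) - 4))) = √(-13447 + (-5616 + (-2 - 4))) = √(-13447 + (-5616 - 6)) = √(-13447 - 5622) = √(-19069) = I*√19069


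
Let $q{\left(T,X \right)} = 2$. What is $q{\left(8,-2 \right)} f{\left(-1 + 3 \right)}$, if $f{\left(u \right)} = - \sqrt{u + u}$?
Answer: $-4$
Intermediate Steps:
$f{\left(u \right)} = - \sqrt{2} \sqrt{u}$ ($f{\left(u \right)} = - \sqrt{2 u} = - \sqrt{2} \sqrt{u}$)
$q{\left(8,-2 \right)} f{\left(-1 + 3 \right)} = 2 \left(- \sqrt{2} \sqrt{-1 + 3}\right) = 2 \left(- \sqrt{2} \sqrt{2}\right) = 2 \left(-2\right) = -4$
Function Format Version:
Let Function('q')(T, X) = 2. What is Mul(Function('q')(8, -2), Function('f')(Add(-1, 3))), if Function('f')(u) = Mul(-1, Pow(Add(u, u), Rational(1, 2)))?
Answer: -4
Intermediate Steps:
Function('f')(u) = Mul(-1, Pow(2, Rational(1, 2)), Pow(u, Rational(1, 2))) (Function('f')(u) = Mul(-1, Pow(Mul(2, u), Rational(1, 2))) = Mul(-1, Mul(Pow(2, Rational(1, 2)), Pow(u, Rational(1, 2)))) = Mul(-1, Pow(2, Rational(1, 2)), Pow(u, Rational(1, 2))))
Mul(Function('q')(8, -2), Function('f')(Add(-1, 3))) = Mul(2, Mul(-1, Pow(2, Rational(1, 2)), Pow(Add(-1, 3), Rational(1, 2)))) = Mul(2, Mul(-1, Pow(2, Rational(1, 2)), Pow(2, Rational(1, 2)))) = Mul(2, -2) = -4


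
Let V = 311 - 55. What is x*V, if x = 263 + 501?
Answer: 195584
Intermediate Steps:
x = 764
V = 256
x*V = 764*256 = 195584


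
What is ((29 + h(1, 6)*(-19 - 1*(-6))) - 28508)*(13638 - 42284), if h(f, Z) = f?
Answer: 816181832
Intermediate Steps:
((29 + h(1, 6)*(-19 - 1*(-6))) - 28508)*(13638 - 42284) = ((29 + 1*(-19 - 1*(-6))) - 28508)*(13638 - 42284) = ((29 + 1*(-19 + 6)) - 28508)*(-28646) = ((29 + 1*(-13)) - 28508)*(-28646) = ((29 - 13) - 28508)*(-28646) = (16 - 28508)*(-28646) = -28492*(-28646) = 816181832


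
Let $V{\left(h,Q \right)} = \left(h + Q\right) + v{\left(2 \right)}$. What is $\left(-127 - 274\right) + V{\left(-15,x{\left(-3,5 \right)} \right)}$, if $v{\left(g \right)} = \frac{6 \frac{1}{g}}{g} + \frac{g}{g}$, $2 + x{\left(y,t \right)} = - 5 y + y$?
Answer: $- \frac{807}{2} \approx -403.5$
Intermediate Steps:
$x{\left(y,t \right)} = -2 - 4 y$ ($x{\left(y,t \right)} = -2 + \left(- 5 y + y\right) = -2 - 4 y$)
$v{\left(g \right)} = 1 + \frac{6}{g^{2}}$ ($v{\left(g \right)} = \frac{6}{g^{2}} + 1 = 1 + \frac{6}{g^{2}}$)
$V{\left(h,Q \right)} = \frac{5}{2} + Q + h$ ($V{\left(h,Q \right)} = \left(h + Q\right) + \left(1 + \frac{6}{4}\right) = \left(Q + h\right) + \left(1 + 6 \cdot \frac{1}{4}\right) = \left(Q + h\right) + \left(1 + \frac{3}{2}\right) = \left(Q + h\right) + \frac{5}{2} = \frac{5}{2} + Q + h$)
$\left(-127 - 274\right) + V{\left(-15,x{\left(-3,5 \right)} \right)} = \left(-127 - 274\right) - \frac{5}{2} = -401 + \left(\frac{5}{2} + \left(-2 + 12\right) - 15\right) = -401 + \left(\frac{5}{2} + 10 - 15\right) = -401 - \frac{5}{2} = - \frac{807}{2}$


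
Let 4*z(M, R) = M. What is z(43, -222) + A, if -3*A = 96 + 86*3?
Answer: -429/4 ≈ -107.25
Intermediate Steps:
A = -118 (A = -(96 + 86*3)/3 = -(96 + 258)/3 = -⅓*354 = -118)
z(M, R) = M/4
z(43, -222) + A = (¼)*43 - 118 = 43/4 - 118 = -429/4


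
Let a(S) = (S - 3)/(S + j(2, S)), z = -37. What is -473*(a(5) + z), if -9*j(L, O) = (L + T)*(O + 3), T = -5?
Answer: 399685/23 ≈ 17378.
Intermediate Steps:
j(L, O) = -(-5 + L)*(3 + O)/9 (j(L, O) = -(L - 5)*(O + 3)/9 = -(-5 + L)*(3 + O)/9)
a(S) = (-3 + S)/(1 + 4*S/3) (a(S) = (S - 3)/(S + (5/3 - ⅓*2 + 5*S/9 - ⅑*2*S)) = (-3 + S)/(S + (5/3 - ⅔ + 5*S/9 - 2*S/9)) = (-3 + S)/(S + (1 + S/3)) = (-3 + S)/(1 + 4*S/3))
-473*(a(5) + z) = -473*(3*(-3 + 5)/(3 + 4*5) - 37) = -473*(3*2/(3 + 20) - 37) = -473*(3*2/23 - 37) = -473*(3*(1/23)*2 - 37) = -473*(6/23 - 37) = -473*(-845/23) = 399685/23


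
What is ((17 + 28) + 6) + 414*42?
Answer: 17439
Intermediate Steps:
((17 + 28) + 6) + 414*42 = (45 + 6) + 17388 = 51 + 17388 = 17439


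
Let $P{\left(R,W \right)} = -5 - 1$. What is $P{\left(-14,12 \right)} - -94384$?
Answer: $94378$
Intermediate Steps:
$P{\left(R,W \right)} = -6$
$P{\left(-14,12 \right)} - -94384 = -6 - -94384 = -6 + 94384 = 94378$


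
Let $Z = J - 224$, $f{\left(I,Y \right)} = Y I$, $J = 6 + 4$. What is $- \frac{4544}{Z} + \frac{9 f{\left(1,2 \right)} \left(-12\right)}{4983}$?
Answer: $\frac{3766088}{177727} \approx 21.19$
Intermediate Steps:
$J = 10$
$f{\left(I,Y \right)} = I Y$
$Z = -214$ ($Z = 10 - 224 = -214$)
$- \frac{4544}{Z} + \frac{9 f{\left(1,2 \right)} \left(-12\right)}{4983} = - \frac{4544}{-214} + \frac{9 \cdot 1 \cdot 2 \left(-12\right)}{4983} = \left(-4544\right) \left(- \frac{1}{214}\right) + 9 \cdot 2 \left(-12\right) \frac{1}{4983} = \frac{2272}{107} + 18 \left(-12\right) \frac{1}{4983} = \frac{2272}{107} - \frac{72}{1661} = \frac{3766088}{177727}$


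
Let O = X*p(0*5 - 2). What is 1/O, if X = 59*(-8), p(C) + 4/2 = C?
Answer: 1/1888 ≈ 0.00052966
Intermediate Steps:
p(C) = -2 + C
X = -472
O = 1888 (O = -472*(-2 + (0*5 - 2)) = -472*(-2 + (0 - 2)) = -472*(-2 - 2) = -472*(-4) = 1888)
1/O = 1/1888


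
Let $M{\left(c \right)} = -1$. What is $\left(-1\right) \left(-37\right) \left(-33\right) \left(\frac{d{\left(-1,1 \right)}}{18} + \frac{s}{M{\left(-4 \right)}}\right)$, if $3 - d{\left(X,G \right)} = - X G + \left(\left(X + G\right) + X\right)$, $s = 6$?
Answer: $\frac{14245}{2} \approx 7122.5$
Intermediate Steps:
$d{\left(X,G \right)} = 3 - G - 2 X + G X$ ($d{\left(X,G \right)} = 3 - \left(- X G + \left(\left(X + G\right) + X\right)\right) = 3 - \left(- G X + \left(\left(G + X\right) + X\right)\right) = 3 - \left(- G X + \left(G + 2 X\right)\right) = 3 - \left(G + 2 X - G X\right) = 3 - G - 2 X + G X$)
$\left(-1\right) \left(-37\right) \left(-33\right) \left(\frac{d{\left(-1,1 \right)}}{18} + \frac{s}{M{\left(-4 \right)}}\right) = \left(-1\right) \left(-37\right) \left(-33\right) \left(\frac{3 - 1 - -2 + 1 \left(-1\right)}{18} + \frac{6}{-1}\right) = 37 \left(-33\right) \left(\left(3 - 1 + 2 - 1\right) \frac{1}{18} + 6 \left(-1\right)\right) = - 1221 \left(3 \cdot \frac{1}{18} - 6\right) = - 1221 \left(\frac{1}{6} - 6\right) = \left(-1221\right) \left(- \frac{35}{6}\right) = \frac{14245}{2}$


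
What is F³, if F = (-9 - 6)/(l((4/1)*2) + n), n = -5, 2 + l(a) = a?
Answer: -3375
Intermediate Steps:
l(a) = -2 + a
F = -15 (F = (-9 - 6)/((-2 + (4/1)*2) - 5) = -15/((-2 + (4*1)*2) - 5) = -15/((-2 + 4*2) - 5) = -15/((-2 + 8) - 5) = -15/(6 - 5) = -15/1 = -15*1 = -15)
F³ = (-15)³ = -3375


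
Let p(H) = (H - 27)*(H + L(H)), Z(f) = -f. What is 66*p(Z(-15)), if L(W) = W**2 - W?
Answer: -178200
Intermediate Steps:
p(H) = (-27 + H)*(H + H*(-1 + H)) (p(H) = (H - 27)*(H + H*(-1 + H)) = (-27 + H)*(H + H*(-1 + H)))
66*p(Z(-15)) = 66*((-1*(-15))**2*(-27 - 1*(-15))) = 66*(15**2*(-27 + 15)) = 66*(225*(-12)) = 66*(-2700) = -178200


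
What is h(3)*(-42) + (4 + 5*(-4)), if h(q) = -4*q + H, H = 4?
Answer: 320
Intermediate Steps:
h(q) = 4 - 4*q (h(q) = -4*q + 4 = 4 - 4*q)
h(3)*(-42) + (4 + 5*(-4)) = (4 - 4*3)*(-42) + (4 + 5*(-4)) = (4 - 12)*(-42) + (4 - 20) = -8*(-42) - 16 = 336 - 16 = 320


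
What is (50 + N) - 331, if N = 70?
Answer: -211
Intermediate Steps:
(50 + N) - 331 = (50 + 70) - 331 = 120 - 331 = -211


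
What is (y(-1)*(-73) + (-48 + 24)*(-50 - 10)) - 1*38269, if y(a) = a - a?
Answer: -36829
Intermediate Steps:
y(a) = 0
(y(-1)*(-73) + (-48 + 24)*(-50 - 10)) - 1*38269 = (0*(-73) + (-48 + 24)*(-50 - 10)) - 1*38269 = (0 - 24*(-60)) - 38269 = (0 + 1440) - 38269 = 1440 - 38269 = -36829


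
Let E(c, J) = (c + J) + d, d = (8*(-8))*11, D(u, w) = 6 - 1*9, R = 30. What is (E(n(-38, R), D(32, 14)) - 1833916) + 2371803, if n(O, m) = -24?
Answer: 537156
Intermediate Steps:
D(u, w) = -3 (D(u, w) = 6 - 9 = -3)
d = -704 (d = -64*11 = -704)
E(c, J) = -704 + J + c (E(c, J) = (c + J) - 704 = (J + c) - 704 = -704 + J + c)
(E(n(-38, R), D(32, 14)) - 1833916) + 2371803 = ((-704 - 3 - 24) - 1833916) + 2371803 = (-731 - 1833916) + 2371803 = -1834647 + 2371803 = 537156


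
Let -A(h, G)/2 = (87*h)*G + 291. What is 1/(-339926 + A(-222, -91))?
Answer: -1/3855656 ≈ -2.5936e-7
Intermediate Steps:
A(h, G) = -582 - 174*G*h (A(h, G) = -2*((87*h)*G + 291) = -2*(87*G*h + 291) = -2*(291 + 87*G*h) = -582 - 174*G*h)
1/(-339926 + A(-222, -91)) = 1/(-339926 + (-582 - 174*(-91)*(-222))) = 1/(-339926 + (-582 - 3515148)) = 1/(-339926 - 3515730) = 1/(-3855656) = -1/3855656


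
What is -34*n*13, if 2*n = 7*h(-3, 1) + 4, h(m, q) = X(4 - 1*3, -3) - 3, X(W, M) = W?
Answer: 2210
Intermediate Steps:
h(m, q) = -2 (h(m, q) = (4 - 1*3) - 3 = (4 - 3) - 3 = 1 - 3 = -2)
n = -5 (n = (7*(-2) + 4)/2 = (-14 + 4)/2 = (1/2)*(-10) = -5)
-34*n*13 = -34*(-5)*13 = 170*13 = 2210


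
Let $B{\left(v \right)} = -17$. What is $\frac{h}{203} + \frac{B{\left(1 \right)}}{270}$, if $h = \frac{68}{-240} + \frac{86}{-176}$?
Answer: $- \frac{32203}{482328} \approx -0.066766$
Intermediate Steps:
$h = - \frac{1019}{1320}$ ($h = 68 \left(- \frac{1}{240}\right) + 86 \left(- \frac{1}{176}\right) = - \frac{17}{60} - \frac{43}{88} = - \frac{1019}{1320} \approx -0.77197$)
$\frac{h}{203} + \frac{B{\left(1 \right)}}{270} = - \frac{1019}{1320 \cdot 203} - \frac{17}{270} = \left(- \frac{1019}{1320}\right) \frac{1}{203} - \frac{17}{270} = - \frac{1019}{267960} - \frac{17}{270} = - \frac{32203}{482328}$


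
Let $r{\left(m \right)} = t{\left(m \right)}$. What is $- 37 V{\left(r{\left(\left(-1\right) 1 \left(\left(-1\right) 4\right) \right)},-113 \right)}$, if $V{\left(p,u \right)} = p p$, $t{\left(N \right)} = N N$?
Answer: $-9472$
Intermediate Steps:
$t{\left(N \right)} = N^{2}$
$r{\left(m \right)} = m^{2}$
$V{\left(p,u \right)} = p^{2}$
$- 37 V{\left(r{\left(\left(-1\right) 1 \left(\left(-1\right) 4\right) \right)},-113 \right)} = - 37 \left(\left(\left(-1\right) 1 \left(\left(-1\right) 4\right)\right)^{2}\right)^{2} = - 37 \left(\left(\left(-1\right) \left(-4\right)\right)^{2}\right)^{2} = - 37 \left(4^{2}\right)^{2} = - 37 \cdot 16^{2} = \left(-37\right) 256 = -9472$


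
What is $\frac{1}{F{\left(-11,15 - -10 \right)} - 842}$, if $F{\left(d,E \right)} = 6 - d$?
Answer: $- \frac{1}{825} \approx -0.0012121$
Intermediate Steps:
$\frac{1}{F{\left(-11,15 - -10 \right)} - 842} = \frac{1}{\left(6 - -11\right) - 842} = \frac{1}{\left(6 + 11\right) - 842} = \frac{1}{17 - 842} = \frac{1}{-825} = - \frac{1}{825}$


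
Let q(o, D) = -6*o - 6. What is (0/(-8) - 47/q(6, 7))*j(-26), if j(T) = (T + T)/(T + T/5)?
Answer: 235/126 ≈ 1.8651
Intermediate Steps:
q(o, D) = -6 - 6*o
j(T) = 5/3 (j(T) = (2*T)/(T + T*(⅕)) = (2*T)/(T + T/5) = (2*T)/((6*T/5)) = (2*T)*(5/(6*T)) = 5/3)
(0/(-8) - 47/q(6, 7))*j(-26) = (0/(-8) - 47/(-6 - 6*6))*(5/3) = (0*(-⅛) - 47/(-6 - 36))*(5/3) = (0 - 47/(-42))*(5/3) = (0 - 47*(-1/42))*(5/3) = (0 + 47/42)*(5/3) = (47/42)*(5/3) = 235/126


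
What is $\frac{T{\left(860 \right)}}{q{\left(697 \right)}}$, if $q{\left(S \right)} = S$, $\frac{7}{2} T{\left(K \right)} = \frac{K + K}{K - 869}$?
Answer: $- \frac{3440}{43911} \approx -0.07834$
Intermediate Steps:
$T{\left(K \right)} = \frac{4 K}{7 \left(-869 + K\right)}$ ($T{\left(K \right)} = \frac{2 \frac{K + K}{K - 869}}{7} = \frac{2 \frac{2 K}{-869 + K}}{7} = \frac{4 K}{7 \left(-869 + K\right)}$)
$\frac{T{\left(860 \right)}}{q{\left(697 \right)}} = \frac{\frac{4}{7} \cdot 860 \frac{1}{-869 + 860}}{697} = \frac{4}{7} \cdot 860 \frac{1}{-9} \cdot \frac{1}{697} = \frac{4}{7} \cdot 860 \left(- \frac{1}{9}\right) \frac{1}{697} = \left(- \frac{3440}{63}\right) \frac{1}{697} = - \frac{3440}{43911}$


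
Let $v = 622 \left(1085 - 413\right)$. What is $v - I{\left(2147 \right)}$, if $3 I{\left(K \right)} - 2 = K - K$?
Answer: $\frac{1253950}{3} \approx 4.1798 \cdot 10^{5}$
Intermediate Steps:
$I{\left(K \right)} = \frac{2}{3}$ ($I{\left(K \right)} = \frac{2}{3} + \frac{K - K}{3} = \frac{2}{3} + \frac{1}{3} \cdot 0 = \frac{2}{3} + 0 = \frac{2}{3}$)
$v = 417984$ ($v = 622 \cdot 672 = 417984$)
$v - I{\left(2147 \right)} = 417984 - \frac{2}{3} = \frac{1253950}{3}$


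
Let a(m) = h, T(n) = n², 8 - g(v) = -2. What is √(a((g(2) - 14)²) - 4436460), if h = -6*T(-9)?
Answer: 3*I*√492994 ≈ 2106.4*I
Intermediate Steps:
g(v) = 10 (g(v) = 8 - 1*(-2) = 8 + 2 = 10)
h = -486 (h = -6*(-9)² = -6*81 = -486)
a(m) = -486
√(a((g(2) - 14)²) - 4436460) = √(-486 - 4436460) = √(-4436946) = 3*I*√492994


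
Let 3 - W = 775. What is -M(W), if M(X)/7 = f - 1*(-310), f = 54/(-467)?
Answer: -1013012/467 ≈ -2169.2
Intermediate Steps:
f = -54/467 (f = 54*(-1/467) = -54/467 ≈ -0.11563)
W = -772 (W = 3 - 1*775 = 3 - 775 = -772)
M(X) = 1013012/467 (M(X) = 7*(-54/467 - 1*(-310)) = 7*(-54/467 + 310) = 7*(144716/467) = 1013012/467)
-M(W) = -1*1013012/467 = -1013012/467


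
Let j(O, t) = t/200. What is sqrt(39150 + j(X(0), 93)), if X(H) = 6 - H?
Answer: sqrt(15660186)/20 ≈ 197.86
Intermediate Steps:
j(O, t) = t/200 (j(O, t) = t*(1/200) = t/200)
sqrt(39150 + j(X(0), 93)) = sqrt(39150 + (1/200)*93) = sqrt(39150 + 93/200) = sqrt(7830093/200) = sqrt(15660186)/20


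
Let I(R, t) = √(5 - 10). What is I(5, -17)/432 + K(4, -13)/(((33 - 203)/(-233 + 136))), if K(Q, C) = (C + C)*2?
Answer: -2522/85 + I*√5/432 ≈ -29.671 + 0.0051761*I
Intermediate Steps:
I(R, t) = I*√5 (I(R, t) = √(-5) = I*√5)
K(Q, C) = 4*C (K(Q, C) = (2*C)*2 = 4*C)
I(5, -17)/432 + K(4, -13)/(((33 - 203)/(-233 + 136))) = (I*√5)/432 + (4*(-13))/(((33 - 203)/(-233 + 136))) = (I*√5)*(1/432) - 52/((-170/(-97))) = I*√5/432 - 52/((-170*(-1/97))) = I*√5/432 - 52/170/97 = I*√5/432 - 52*97/170 = I*√5/432 - 2522/85 = -2522/85 + I*√5/432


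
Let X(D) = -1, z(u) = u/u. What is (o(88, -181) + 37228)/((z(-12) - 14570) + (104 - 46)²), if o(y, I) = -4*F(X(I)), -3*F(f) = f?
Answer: -22336/6723 ≈ -3.3223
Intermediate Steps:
z(u) = 1
F(f) = -f/3
o(y, I) = -4/3 (o(y, I) = -(-4)*(-1)/3 = -4*⅓ = -4/3)
(o(88, -181) + 37228)/((z(-12) - 14570) + (104 - 46)²) = (-4/3 + 37228)/((1 - 14570) + (104 - 46)²) = 111680/(3*(-14569 + 58²)) = 111680/(3*(-14569 + 3364)) = (111680/3)/(-11205) = (111680/3)*(-1/11205) = -22336/6723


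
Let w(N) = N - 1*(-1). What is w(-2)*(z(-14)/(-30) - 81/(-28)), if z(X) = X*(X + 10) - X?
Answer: -47/84 ≈ -0.55952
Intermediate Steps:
z(X) = -X + X*(10 + X) (z(X) = X*(10 + X) - X = -X + X*(10 + X))
w(N) = 1 + N (w(N) = N + 1 = 1 + N)
w(-2)*(z(-14)/(-30) - 81/(-28)) = (1 - 2)*(-14*(9 - 14)/(-30) - 81/(-28)) = -(-14*(-5)*(-1/30) - 81*(-1/28)) = -(70*(-1/30) + 81/28) = -(-7/3 + 81/28) = -1*47/84 = -47/84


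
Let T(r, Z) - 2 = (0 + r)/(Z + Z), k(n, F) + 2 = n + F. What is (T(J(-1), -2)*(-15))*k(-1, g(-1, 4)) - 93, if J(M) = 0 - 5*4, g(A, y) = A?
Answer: 327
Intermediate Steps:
k(n, F) = -2 + F + n (k(n, F) = -2 + (n + F) = -2 + (F + n) = -2 + F + n)
J(M) = -20 (J(M) = 0 - 20 = -20)
T(r, Z) = 2 + r/(2*Z) (T(r, Z) = 2 + (0 + r)/(Z + Z) = 2 + r/((2*Z)) = 2 + r*(1/(2*Z)) = 2 + r/(2*Z))
(T(J(-1), -2)*(-15))*k(-1, g(-1, 4)) - 93 = ((2 + (½)*(-20)/(-2))*(-15))*(-2 - 1 - 1) - 93 = ((2 + (½)*(-20)*(-½))*(-15))*(-4) - 93 = ((2 + 5)*(-15))*(-4) - 93 = (7*(-15))*(-4) - 93 = -105*(-4) - 93 = 420 - 93 = 327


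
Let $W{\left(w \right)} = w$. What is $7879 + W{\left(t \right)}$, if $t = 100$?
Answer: $7979$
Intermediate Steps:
$7879 + W{\left(t \right)} = 7879 + 100 = 7979$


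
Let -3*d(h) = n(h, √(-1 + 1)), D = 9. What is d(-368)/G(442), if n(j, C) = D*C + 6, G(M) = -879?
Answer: 2/879 ≈ 0.0022753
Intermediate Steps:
n(j, C) = 6 + 9*C (n(j, C) = 9*C + 6 = 6 + 9*C)
d(h) = -2 (d(h) = -(6 + 9*√(-1 + 1))/3 = -(6 + 9*√0)/3 = -(6 + 9*0)/3 = -(6 + 0)/3 = -⅓*6 = -2)
d(-368)/G(442) = -2/(-879) = -2*(-1/879) = 2/879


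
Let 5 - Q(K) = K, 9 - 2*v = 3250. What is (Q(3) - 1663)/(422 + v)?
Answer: 3322/2397 ≈ 1.3859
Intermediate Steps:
v = -3241/2 (v = 9/2 - ½*3250 = 9/2 - 1625 = -3241/2 ≈ -1620.5)
Q(K) = 5 - K
(Q(3) - 1663)/(422 + v) = ((5 - 1*3) - 1663)/(422 - 3241/2) = ((5 - 3) - 1663)/(-2397/2) = (2 - 1663)*(-2/2397) = -1661*(-2/2397) = 3322/2397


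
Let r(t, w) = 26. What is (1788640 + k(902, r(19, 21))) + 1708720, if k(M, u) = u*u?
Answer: 3498036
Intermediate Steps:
k(M, u) = u²
(1788640 + k(902, r(19, 21))) + 1708720 = (1788640 + 26²) + 1708720 = (1788640 + 676) + 1708720 = 1789316 + 1708720 = 3498036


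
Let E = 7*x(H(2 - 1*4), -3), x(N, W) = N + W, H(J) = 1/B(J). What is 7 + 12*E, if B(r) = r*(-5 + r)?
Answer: -239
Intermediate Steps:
H(J) = 1/(J*(-5 + J))
E = -41/2 (E = 7*(1/((2 - 1*4)*(-5 + (2 - 1*4))) - 3) = 7*(1/((2 - 4)*(-5 + (2 - 4))) - 3) = 7*(1/((-2)*(-5 - 2)) - 3) = 7*(-½/(-7) - 3) = 7*(-½*(-⅐) - 3) = 7*(1/14 - 3) = 7*(-41/14) = -41/2 ≈ -20.500)
7 + 12*E = 7 + 12*(-41/2) = 7 - 246 = -239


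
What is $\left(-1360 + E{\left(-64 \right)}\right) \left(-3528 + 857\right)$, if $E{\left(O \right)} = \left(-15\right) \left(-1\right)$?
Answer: $3592495$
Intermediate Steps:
$E{\left(O \right)} = 15$
$\left(-1360 + E{\left(-64 \right)}\right) \left(-3528 + 857\right) = \left(-1360 + 15\right) \left(-3528 + 857\right) = \left(-1345\right) \left(-2671\right) = 3592495$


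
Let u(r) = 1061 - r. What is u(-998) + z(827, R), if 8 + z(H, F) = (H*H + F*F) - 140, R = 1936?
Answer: 4433936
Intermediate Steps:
z(H, F) = -148 + F² + H² (z(H, F) = -8 + ((H*H + F*F) - 140) = -8 + ((H² + F²) - 140) = -8 + ((F² + H²) - 140) = -8 + (-140 + F² + H²) = -148 + F² + H²)
u(-998) + z(827, R) = (1061 - 1*(-998)) + (-148 + 1936² + 827²) = (1061 + 998) + (-148 + 3748096 + 683929) = 2059 + 4431877 = 4433936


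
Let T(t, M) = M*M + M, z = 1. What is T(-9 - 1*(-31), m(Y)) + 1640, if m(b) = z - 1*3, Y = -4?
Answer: 1642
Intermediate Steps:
m(b) = -2 (m(b) = 1 - 1*3 = 1 - 3 = -2)
T(t, M) = M + M**2 (T(t, M) = M**2 + M = M + M**2)
T(-9 - 1*(-31), m(Y)) + 1640 = -2*(1 - 2) + 1640 = -2*(-1) + 1640 = 2 + 1640 = 1642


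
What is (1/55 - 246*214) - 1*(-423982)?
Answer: 20423591/55 ≈ 3.7134e+5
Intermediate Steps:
(1/55 - 246*214) - 1*(-423982) = (1/55 - 52644) + 423982 = -2895419/55 + 423982 = 20423591/55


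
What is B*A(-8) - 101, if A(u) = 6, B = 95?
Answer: 469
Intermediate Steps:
B*A(-8) - 101 = 95*6 - 101 = 570 - 101 = 469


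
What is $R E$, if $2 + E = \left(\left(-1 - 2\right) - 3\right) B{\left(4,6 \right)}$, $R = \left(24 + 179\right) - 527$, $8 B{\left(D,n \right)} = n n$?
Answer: $9396$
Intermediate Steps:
$B{\left(D,n \right)} = \frac{n^{2}}{8}$ ($B{\left(D,n \right)} = \frac{n n}{8} = \frac{n^{2}}{8}$)
$R = -324$ ($R = 203 - 527 = -324$)
$E = -29$ ($E = -2 + \left(\left(-1 - 2\right) - 3\right) \frac{6^{2}}{8} = -2 + \left(-3 - 3\right) \frac{1}{8} \cdot 36 = -2 - 27 = -29$)
$R E = \left(-324\right) \left(-29\right) = 9396$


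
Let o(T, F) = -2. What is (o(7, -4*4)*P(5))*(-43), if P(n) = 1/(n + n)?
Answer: 43/5 ≈ 8.6000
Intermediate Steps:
P(n) = 1/(2*n)
(o(7, -4*4)*P(5))*(-43) = -1/5*(-43) = -2*⅒*(-43) = -⅕*(-43) = 43/5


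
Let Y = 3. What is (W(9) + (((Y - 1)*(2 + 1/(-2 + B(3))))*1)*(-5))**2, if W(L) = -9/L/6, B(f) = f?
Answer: 32761/36 ≈ 910.03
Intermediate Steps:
W(L) = -3/(2*L) (W(L) = -9/L*(1/6) = -3/(2*L))
(W(9) + (((Y - 1)*(2 + 1/(-2 + B(3))))*1)*(-5))**2 = (-3/2/9 + (((3 - 1)*(2 + 1/(-2 + 3)))*1)*(-5))**2 = (-3/2*1/9 + ((2*(2 + 1/1))*1)*(-5))**2 = (-1/6 + ((2*(2 + 1))*1)*(-5))**2 = (-1/6 + ((2*3)*1)*(-5))**2 = (-1/6 + (6*1)*(-5))**2 = (-1/6 + 6*(-5))**2 = (-1/6 - 30)**2 = (-181/6)**2 = 32761/36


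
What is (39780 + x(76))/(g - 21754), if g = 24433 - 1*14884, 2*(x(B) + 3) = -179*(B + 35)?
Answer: -11937/4882 ≈ -2.4451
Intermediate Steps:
x(B) = -6271/2 - 179*B/2 (x(B) = -3 + (-179*(B + 35))/2 = -3 + (-179*(35 + B))/2 = -3 + (-6265 - 179*B)/2 = -3 + (-6265/2 - 179*B/2) = -6271/2 - 179*B/2)
g = 9549 (g = 24433 - 14884 = 9549)
(39780 + x(76))/(g - 21754) = (39780 + (-6271/2 - 179/2*76))/(9549 - 21754) = (39780 + (-6271/2 - 6802))/(-12205) = (39780 - 19875/2)*(-1/12205) = (59685/2)*(-1/12205) = -11937/4882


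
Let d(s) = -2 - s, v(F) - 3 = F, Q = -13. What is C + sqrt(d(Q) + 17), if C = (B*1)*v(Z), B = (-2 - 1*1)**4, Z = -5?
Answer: -162 + 2*sqrt(7) ≈ -156.71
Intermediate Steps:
v(F) = 3 + F
B = 81 (B = (-2 - 1)**4 = (-3)**4 = 81)
C = -162 (C = (81*1)*(3 - 5) = 81*(-2) = -162)
C + sqrt(d(Q) + 17) = -162 + sqrt((-2 - 1*(-13)) + 17) = -162 + sqrt((-2 + 13) + 17) = -162 + sqrt(11 + 17) = -162 + sqrt(28) = -162 + 2*sqrt(7)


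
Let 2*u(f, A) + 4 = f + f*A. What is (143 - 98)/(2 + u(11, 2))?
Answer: 30/11 ≈ 2.7273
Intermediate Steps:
u(f, A) = -2 + f/2 + A*f/2 (u(f, A) = -2 + (f + f*A)/2 = -2 + (f + A*f)/2 = -2 + (f/2 + A*f/2) = -2 + f/2 + A*f/2)
(143 - 98)/(2 + u(11, 2)) = (143 - 98)/(2 + (-2 + (½)*11 + (½)*2*11)) = 45/(2 + (-2 + 11/2 + 11)) = 45/(2 + 29/2) = 45/(33/2) = 45*(2/33) = 30/11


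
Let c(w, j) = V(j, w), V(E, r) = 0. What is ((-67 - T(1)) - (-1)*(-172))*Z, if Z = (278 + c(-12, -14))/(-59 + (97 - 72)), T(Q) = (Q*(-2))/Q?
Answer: 32943/17 ≈ 1937.8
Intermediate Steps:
c(w, j) = 0
T(Q) = -2 (T(Q) = (-2*Q)/Q = -2)
Z = -139/17 (Z = (278 + 0)/(-59 + (97 - 72)) = 278/(-59 + 25) = 278/(-34) = 278*(-1/34) = -139/17 ≈ -8.1765)
((-67 - T(1)) - (-1)*(-172))*Z = ((-67 - 1*(-2)) - (-1)*(-172))*(-139/17) = ((-67 + 2) - 1*172)*(-139/17) = (-65 - 172)*(-139/17) = -237*(-139/17) = 32943/17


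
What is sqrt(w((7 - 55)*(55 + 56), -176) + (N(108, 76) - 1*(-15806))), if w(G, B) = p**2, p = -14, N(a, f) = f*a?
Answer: 3*sqrt(2690) ≈ 155.60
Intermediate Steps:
N(a, f) = a*f
w(G, B) = 196 (w(G, B) = (-14)**2 = 196)
sqrt(w((7 - 55)*(55 + 56), -176) + (N(108, 76) - 1*(-15806))) = sqrt(196 + (108*76 - 1*(-15806))) = sqrt(196 + (8208 + 15806)) = sqrt(196 + 24014) = sqrt(24210) = 3*sqrt(2690)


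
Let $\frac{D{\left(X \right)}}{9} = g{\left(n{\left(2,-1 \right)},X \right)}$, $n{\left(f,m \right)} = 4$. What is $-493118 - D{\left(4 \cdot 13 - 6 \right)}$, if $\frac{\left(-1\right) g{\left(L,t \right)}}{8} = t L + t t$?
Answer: $-327518$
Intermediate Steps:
$g{\left(L,t \right)} = - 8 t^{2} - 8 L t$ ($g{\left(L,t \right)} = - 8 \left(t L + t t\right) = - 8 \left(L t + t^{2}\right) = - 8 \left(t^{2} + L t\right) = - 8 t^{2} - 8 L t$)
$D{\left(X \right)} = - 72 X \left(4 + X\right)$ ($D{\left(X \right)} = 9 \left(- 8 X \left(4 + X\right)\right) = - 72 X \left(4 + X\right)$)
$-493118 - D{\left(4 \cdot 13 - 6 \right)} = -493118 - - 72 \left(4 \cdot 13 - 6\right) \left(4 + \left(4 \cdot 13 - 6\right)\right) = -493118 - - 72 \left(52 - 6\right) \left(4 + \left(52 - 6\right)\right) = -493118 - \left(-72\right) 46 \left(4 + 46\right) = -493118 - \left(-72\right) 46 \cdot 50 = -493118 - -165600 = -493118 + 165600 = -327518$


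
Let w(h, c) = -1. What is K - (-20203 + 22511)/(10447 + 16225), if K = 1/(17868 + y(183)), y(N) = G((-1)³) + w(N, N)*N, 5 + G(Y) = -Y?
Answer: -10195269/117896908 ≈ -0.086476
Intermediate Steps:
G(Y) = -5 - Y
y(N) = -4 - N (y(N) = (-5 - 1*(-1)³) - N = (-5 - 1*(-1)) - N = (-5 + 1) - N = -4 - N)
K = 1/17681 (K = 1/(17868 + (-4 - 1*183)) = 1/(17868 + (-4 - 183)) = 1/(17868 - 187) = 1/17681 ≈ 5.6558e-5)
K - (-20203 + 22511)/(10447 + 16225) = 1/17681 - (-20203 + 22511)/(10447 + 16225) = 1/17681 - 2308/26672 = 1/17681 - 1*577/6668 = 1/17681 - 577/6668 = -10195269/117896908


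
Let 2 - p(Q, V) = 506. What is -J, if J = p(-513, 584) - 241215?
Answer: 241719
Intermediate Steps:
p(Q, V) = -504 (p(Q, V) = 2 - 1*506 = 2 - 506 = -504)
J = -241719 (J = -504 - 241215 = -241719)
-J = -1*(-241719) = 241719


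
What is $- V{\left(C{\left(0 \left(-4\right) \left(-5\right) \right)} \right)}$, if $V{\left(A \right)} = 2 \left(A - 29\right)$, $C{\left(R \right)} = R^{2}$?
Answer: $58$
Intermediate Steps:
$V{\left(A \right)} = -58 + 2 A$ ($V{\left(A \right)} = 2 \left(-29 + A\right) = -58 + 2 A$)
$- V{\left(C{\left(0 \left(-4\right) \left(-5\right) \right)} \right)} = - (-58 + 2 \left(0 \left(-4\right) \left(-5\right)\right)^{2}) = - (-58 + 2 \left(0 \left(-5\right)\right)^{2}) = - (-58 + 2 \cdot 0^{2}) = - (-58 + 2 \cdot 0) = - (-58 + 0) = \left(-1\right) \left(-58\right) = 58$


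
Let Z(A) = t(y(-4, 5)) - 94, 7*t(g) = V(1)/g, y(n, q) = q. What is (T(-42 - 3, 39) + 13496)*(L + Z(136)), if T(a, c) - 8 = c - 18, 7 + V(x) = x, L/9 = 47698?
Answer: 40633357670/7 ≈ 5.8048e+9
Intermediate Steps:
L = 429282 (L = 9*47698 = 429282)
V(x) = -7 + x
t(g) = -6/(7*g) (t(g) = ((-7 + 1)/g)/7 = (-6/g)/7 = -6/(7*g))
T(a, c) = -10 + c (T(a, c) = 8 + (c - 18) = 8 + (-18 + c) = -10 + c)
Z(A) = -3296/35 (Z(A) = -6/7/5 - 94 = -6/7*⅕ - 94 = -6/35 - 94 = -3296/35)
(T(-42 - 3, 39) + 13496)*(L + Z(136)) = ((-10 + 39) + 13496)*(429282 - 3296/35) = (29 + 13496)*(15021574/35) = 13525*(15021574/35) = 40633357670/7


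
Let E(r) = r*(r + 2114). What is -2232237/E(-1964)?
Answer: 744079/98200 ≈ 7.5772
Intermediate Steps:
E(r) = r*(2114 + r)
-2232237/E(-1964) = -2232237*(-1/(1964*(2114 - 1964))) = -2232237/((-1964*150)) = -2232237/(-294600) = -2232237*(-1/294600) = 744079/98200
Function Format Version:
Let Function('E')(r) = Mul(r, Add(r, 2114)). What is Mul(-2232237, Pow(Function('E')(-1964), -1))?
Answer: Rational(744079, 98200) ≈ 7.5772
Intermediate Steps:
Function('E')(r) = Mul(r, Add(2114, r))
Mul(-2232237, Pow(Function('E')(-1964), -1)) = Mul(-2232237, Pow(Mul(-1964, Add(2114, -1964)), -1)) = Mul(-2232237, Pow(Mul(-1964, 150), -1)) = Mul(-2232237, Pow(-294600, -1)) = Mul(-2232237, Rational(-1, 294600)) = Rational(744079, 98200)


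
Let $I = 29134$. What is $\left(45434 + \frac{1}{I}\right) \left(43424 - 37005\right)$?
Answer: $\frac{1213809201969}{4162} \approx 2.9164 \cdot 10^{8}$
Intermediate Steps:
$\left(45434 + \frac{1}{I}\right) \left(43424 - 37005\right) = \left(45434 + \frac{1}{29134}\right) \left(43424 - 37005\right) = \left(45434 + \frac{1}{29134}\right) 6419 = \frac{1323674157}{29134} \cdot 6419 = \frac{1213809201969}{4162}$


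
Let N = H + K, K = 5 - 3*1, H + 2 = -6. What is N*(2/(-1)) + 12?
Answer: 24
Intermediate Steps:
H = -8 (H = -2 - 6 = -8)
K = 2 (K = 5 - 3 = 2)
N = -6 (N = -8 + 2 = -6)
N*(2/(-1)) + 12 = -12/(-1) + 12 = -12*(-1) + 12 = -6*(-2) + 12 = 12 + 12 = 24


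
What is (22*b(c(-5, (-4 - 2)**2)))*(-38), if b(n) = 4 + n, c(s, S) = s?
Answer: 836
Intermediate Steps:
(22*b(c(-5, (-4 - 2)**2)))*(-38) = (22*(4 - 5))*(-38) = (22*(-1))*(-38) = -22*(-38) = 836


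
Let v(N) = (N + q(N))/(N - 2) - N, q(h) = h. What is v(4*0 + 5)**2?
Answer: 25/9 ≈ 2.7778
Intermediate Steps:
v(N) = -N + 2*N/(-2 + N) (v(N) = (N + N)/(N - 2) - N = (2*N)/(-2 + N) - N = 2*N/(-2 + N) - N = -N + 2*N/(-2 + N))
v(4*0 + 5)**2 = ((4*0 + 5)*(4 - (4*0 + 5))/(-2 + (4*0 + 5)))**2 = ((0 + 5)*(4 - (0 + 5))/(-2 + (0 + 5)))**2 = (5*(4 - 1*5)/(-2 + 5))**2 = (5*(4 - 5)/3)**2 = (5*(1/3)*(-1))**2 = (-5/3)**2 = 25/9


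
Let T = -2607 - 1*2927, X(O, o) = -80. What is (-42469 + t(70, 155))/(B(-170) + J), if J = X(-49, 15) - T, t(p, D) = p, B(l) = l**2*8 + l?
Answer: -4711/26276 ≈ -0.17929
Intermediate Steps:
B(l) = l + 8*l**2 (B(l) = 8*l**2 + l = l + 8*l**2)
T = -5534 (T = -2607 - 2927 = -5534)
J = 5454 (J = -80 - 1*(-5534) = -80 + 5534 = 5454)
(-42469 + t(70, 155))/(B(-170) + J) = (-42469 + 70)/(-170*(1 + 8*(-170)) + 5454) = -42399/(-170*(1 - 1360) + 5454) = -42399/(-170*(-1359) + 5454) = -42399/(231030 + 5454) = -42399/236484 = -42399*1/236484 = -4711/26276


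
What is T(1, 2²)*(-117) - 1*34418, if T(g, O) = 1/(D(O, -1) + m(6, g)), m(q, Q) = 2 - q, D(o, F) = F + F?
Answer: -68797/2 ≈ -34399.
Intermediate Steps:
D(o, F) = 2*F
T(g, O) = -⅙ (T(g, O) = 1/(2*(-1) + (2 - 1*6)) = 1/(-2 + (2 - 6)) = 1/(-2 - 4) = 1/(-6) = -⅙)
T(1, 2²)*(-117) - 1*34418 = -⅙*(-117) - 1*34418 = 39/2 - 34418 = -68797/2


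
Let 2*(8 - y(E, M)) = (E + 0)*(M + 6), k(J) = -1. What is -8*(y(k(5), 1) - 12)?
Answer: 4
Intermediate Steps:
y(E, M) = 8 - E*(6 + M)/2 (y(E, M) = 8 - (E + 0)*(M + 6)/2 = 8 - E*(6 + M)/2)
-8*(y(k(5), 1) - 12) = -8*((8 - 3*(-1) - 1/2*(-1)*1) - 12) = -8*((8 + 3 + 1/2) - 12) = -8*(23/2 - 12) = -8*(-1/2) = 4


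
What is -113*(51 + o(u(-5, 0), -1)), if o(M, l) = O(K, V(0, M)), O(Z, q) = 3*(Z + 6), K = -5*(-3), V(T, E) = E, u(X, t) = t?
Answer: -12882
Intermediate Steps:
K = 15
O(Z, q) = 18 + 3*Z (O(Z, q) = 3*(6 + Z) = 18 + 3*Z)
o(M, l) = 63 (o(M, l) = 18 + 3*15 = 18 + 45 = 63)
-113*(51 + o(u(-5, 0), -1)) = -113*(51 + 63) = -113*114 = -12882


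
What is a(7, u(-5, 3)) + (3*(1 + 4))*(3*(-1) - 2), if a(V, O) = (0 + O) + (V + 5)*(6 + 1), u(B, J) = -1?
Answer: 8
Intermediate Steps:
a(V, O) = 35 + O + 7*V (a(V, O) = O + (5 + V)*7 = O + (35 + 7*V) = 35 + O + 7*V)
a(7, u(-5, 3)) + (3*(1 + 4))*(3*(-1) - 2) = (35 - 1 + 7*7) + (3*(1 + 4))*(3*(-1) - 2) = (35 - 1 + 49) + (3*5)*(-3 - 2) = 83 + 15*(-5) = 83 - 75 = 8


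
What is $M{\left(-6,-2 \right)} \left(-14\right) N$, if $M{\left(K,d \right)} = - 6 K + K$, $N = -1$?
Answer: $420$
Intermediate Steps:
$M{\left(K,d \right)} = - 5 K$
$M{\left(-6,-2 \right)} \left(-14\right) N = \left(-5\right) \left(-6\right) \left(-14\right) \left(-1\right) = 30 \left(-14\right) \left(-1\right) = \left(-420\right) \left(-1\right) = 420$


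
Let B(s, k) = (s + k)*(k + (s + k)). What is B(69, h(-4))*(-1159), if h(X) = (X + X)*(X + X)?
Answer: -30366959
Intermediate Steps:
h(X) = 4*X² (h(X) = (2*X)*(2*X) = 4*X²)
B(s, k) = (k + s)*(s + 2*k) (B(s, k) = (k + s)*(k + (k + s)) = (k + s)*(s + 2*k))
B(69, h(-4))*(-1159) = (69² + 2*(4*(-4)²)² + 3*(4*(-4)²)*69)*(-1159) = (4761 + 2*(4*16)² + 3*(4*16)*69)*(-1159) = (4761 + 2*64² + 3*64*69)*(-1159) = (4761 + 2*4096 + 13248)*(-1159) = (4761 + 8192 + 13248)*(-1159) = 26201*(-1159) = -30366959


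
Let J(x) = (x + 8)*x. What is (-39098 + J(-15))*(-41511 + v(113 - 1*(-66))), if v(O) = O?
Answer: 1611658676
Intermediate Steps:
J(x) = x*(8 + x) (J(x) = (8 + x)*x = x*(8 + x))
(-39098 + J(-15))*(-41511 + v(113 - 1*(-66))) = (-39098 - 15*(8 - 15))*(-41511 + (113 - 1*(-66))) = (-39098 - 15*(-7))*(-41511 + (113 + 66)) = (-39098 + 105)*(-41511 + 179) = -38993*(-41332) = 1611658676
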